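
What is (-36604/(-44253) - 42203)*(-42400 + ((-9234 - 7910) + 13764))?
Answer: 28499160241300/14751 ≈ 1.9320e+9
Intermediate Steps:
(-36604/(-44253) - 42203)*(-42400 + ((-9234 - 7910) + 13764)) = (-36604*(-1/44253) - 42203)*(-42400 + (-17144 + 13764)) = (36604/44253 - 42203)*(-42400 - 3380) = -1867572755/44253*(-45780) = 28499160241300/14751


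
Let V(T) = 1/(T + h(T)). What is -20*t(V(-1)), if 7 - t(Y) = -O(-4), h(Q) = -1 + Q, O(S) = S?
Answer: -60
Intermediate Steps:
V(T) = 1/(-1 + 2*T) (V(T) = 1/(T + (-1 + T)) = 1/(-1 + 2*T))
t(Y) = 3 (t(Y) = 7 - (-1)*(-4) = 7 - 1*4 = 7 - 4 = 3)
-20*t(V(-1)) = -20*3 = -60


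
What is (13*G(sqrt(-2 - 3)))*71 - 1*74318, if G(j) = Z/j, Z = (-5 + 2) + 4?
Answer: -74318 - 923*I*sqrt(5)/5 ≈ -74318.0 - 412.78*I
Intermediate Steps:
Z = 1 (Z = -3 + 4 = 1)
G(j) = 1/j
(13*G(sqrt(-2 - 3)))*71 - 1*74318 = (13/(sqrt(-2 - 3)))*71 - 1*74318 = (13/(sqrt(-5)))*71 - 74318 = (13/((I*sqrt(5))))*71 - 74318 = (13*(-I*sqrt(5)/5))*71 - 74318 = -13*I*sqrt(5)/5*71 - 74318 = -923*I*sqrt(5)/5 - 74318 = -74318 - 923*I*sqrt(5)/5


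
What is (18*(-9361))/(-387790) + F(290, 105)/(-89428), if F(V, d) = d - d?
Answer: 84249/193895 ≈ 0.43451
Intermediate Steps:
F(V, d) = 0
(18*(-9361))/(-387790) + F(290, 105)/(-89428) = (18*(-9361))/(-387790) + 0/(-89428) = -168498*(-1/387790) + 0*(-1/89428) = 84249/193895 + 0 = 84249/193895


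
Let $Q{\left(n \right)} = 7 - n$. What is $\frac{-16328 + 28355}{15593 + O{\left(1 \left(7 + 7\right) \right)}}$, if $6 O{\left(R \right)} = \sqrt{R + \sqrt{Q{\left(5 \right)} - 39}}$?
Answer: $\frac{12027}{15593 + \frac{\sqrt{14 + i \sqrt{37}}}{6}} \approx 0.77128 - 6.5543 \cdot 10^{-6} i$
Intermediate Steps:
$O{\left(R \right)} = \frac{\sqrt{R + i \sqrt{37}}}{6}$ ($O{\left(R \right)} = \frac{\sqrt{R + \sqrt{\left(7 - 5\right) - 39}}}{6} = \frac{\sqrt{R + \sqrt{2 - 39}}}{6} = \frac{\sqrt{R + \sqrt{-37}}}{6} = \frac{\sqrt{R + i \sqrt{37}}}{6}$)
$\frac{-16328 + 28355}{15593 + O{\left(1 \left(7 + 7\right) \right)}} = \frac{-16328 + 28355}{15593 + \frac{\sqrt{1 \left(7 + 7\right) + i \sqrt{37}}}{6}} = \frac{12027}{15593 + \frac{\sqrt{1 \cdot 14 + i \sqrt{37}}}{6}} = \frac{12027}{15593 + \frac{\sqrt{14 + i \sqrt{37}}}{6}}$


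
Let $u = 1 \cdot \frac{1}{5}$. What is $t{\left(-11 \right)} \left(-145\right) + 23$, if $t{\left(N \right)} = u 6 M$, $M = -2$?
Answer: $371$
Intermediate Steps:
$u = \frac{1}{5}$ ($u = 1 \cdot \frac{1}{5} = \frac{1}{5} \approx 0.2$)
$t{\left(N \right)} = - \frac{12}{5}$ ($t{\left(N \right)} = \frac{1}{5} \cdot 6 \left(-2\right) = \frac{6}{5} \left(-2\right) = - \frac{12}{5}$)
$t{\left(-11 \right)} \left(-145\right) + 23 = \left(- \frac{12}{5}\right) \left(-145\right) + 23 = 348 + 23 = 371$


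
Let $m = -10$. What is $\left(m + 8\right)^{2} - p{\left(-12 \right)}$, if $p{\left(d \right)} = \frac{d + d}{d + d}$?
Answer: $3$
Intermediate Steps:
$p{\left(d \right)} = 1$ ($p{\left(d \right)} = \frac{2 d}{2 d} = 2 d \frac{1}{2 d} = 1$)
$\left(m + 8\right)^{2} - p{\left(-12 \right)} = \left(-10 + 8\right)^{2} - 1 = \left(-2\right)^{2} - 1 = 4 - 1 = 3$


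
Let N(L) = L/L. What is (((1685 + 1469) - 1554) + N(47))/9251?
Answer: 1601/9251 ≈ 0.17306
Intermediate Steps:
N(L) = 1
(((1685 + 1469) - 1554) + N(47))/9251 = (((1685 + 1469) - 1554) + 1)/9251 = ((3154 - 1554) + 1)*(1/9251) = (1600 + 1)*(1/9251) = 1601*(1/9251) = 1601/9251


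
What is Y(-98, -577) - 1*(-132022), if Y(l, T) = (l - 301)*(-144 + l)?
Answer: 228580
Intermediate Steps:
Y(l, T) = (-301 + l)*(-144 + l)
Y(-98, -577) - 1*(-132022) = (43344 + (-98)**2 - 445*(-98)) - 1*(-132022) = (43344 + 9604 + 43610) + 132022 = 96558 + 132022 = 228580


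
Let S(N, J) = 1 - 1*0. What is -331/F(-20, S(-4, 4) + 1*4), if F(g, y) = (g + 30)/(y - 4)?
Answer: -331/10 ≈ -33.100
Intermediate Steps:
S(N, J) = 1 (S(N, J) = 1 + 0 = 1)
F(g, y) = (30 + g)/(-4 + y)
-331/F(-20, S(-4, 4) + 1*4) = -331*(-4 + (1 + 1*4))/(30 - 20) = -331/(10/(-4 + (1 + 4))) = -331/(10/(-4 + 5)) = -331/(10/1) = -331/(1*10) = -331/10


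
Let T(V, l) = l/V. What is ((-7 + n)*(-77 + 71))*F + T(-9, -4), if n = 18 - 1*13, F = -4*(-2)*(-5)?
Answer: -4316/9 ≈ -479.56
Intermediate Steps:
F = -40 (F = 8*(-5) = -40)
n = 5 (n = 18 - 13 = 5)
((-7 + n)*(-77 + 71))*F + T(-9, -4) = ((-7 + 5)*(-77 + 71))*(-40) - 4/(-9) = -2*(-6)*(-40) - 4*(-⅑) = 12*(-40) + 4/9 = -480 + 4/9 = -4316/9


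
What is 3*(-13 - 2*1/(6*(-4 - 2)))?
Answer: -233/6 ≈ -38.833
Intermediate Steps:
3*(-13 - 2*1/(6*(-4 - 2))) = 3*(-13 - 2/((-6*6))) = 3*(-13 - 2/(-36)) = 3*(-13 - 2*(-1/36)) = 3*(-13 + 1/18) = 3*(-233/18) = -233/6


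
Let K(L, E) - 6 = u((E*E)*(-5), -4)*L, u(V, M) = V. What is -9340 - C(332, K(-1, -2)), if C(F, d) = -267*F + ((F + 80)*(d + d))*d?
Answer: -477720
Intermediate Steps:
K(L, E) = 6 - 5*L*E**2 (K(L, E) = 6 + ((E*E)*(-5))*L = 6 + (E**2*(-5))*L = 6 + (-5*E**2)*L = 6 - 5*L*E**2)
C(F, d) = -267*F + 2*d**2*(80 + F) (C(F, d) = -267*F + ((80 + F)*(2*d))*d = -267*F + (2*d*(80 + F))*d = -267*F + 2*d**2*(80 + F))
-9340 - C(332, K(-1, -2)) = -9340 - (-267*332 + 160*(6 - 5*(-1)*(-2)**2)**2 + 2*332*(6 - 5*(-1)*(-2)**2)**2) = -9340 - (-88644 + 160*(6 - 5*(-1)*4)**2 + 2*332*(6 - 5*(-1)*4)**2) = -9340 - (-88644 + 160*(6 + 20)**2 + 2*332*(6 + 20)**2) = -9340 - (-88644 + 160*26**2 + 2*332*26**2) = -9340 - (-88644 + 160*676 + 2*332*676) = -9340 - (-88644 + 108160 + 448864) = -9340 - 1*468380 = -9340 - 468380 = -477720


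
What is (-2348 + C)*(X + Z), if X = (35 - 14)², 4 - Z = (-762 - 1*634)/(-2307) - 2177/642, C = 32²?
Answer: -146348988098/246849 ≈ -5.9287e+5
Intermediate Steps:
C = 1024
Z = 3350161/493698 (Z = 4 - ((-762 - 1*634)/(-2307) - 2177/642) = 4 - ((-762 - 634)*(-1/2307) - 2177*1/642) = 4 - (-1396*(-1/2307) - 2177/642) = 4 - (1396/2307 - 2177/642) = 4 - 1*(-1375369/493698) = 4 + 1375369/493698 = 3350161/493698 ≈ 6.7859)
X = 441 (X = 21² = 441)
(-2348 + C)*(X + Z) = (-2348 + 1024)*(441 + 3350161/493698) = -1324*221070979/493698 = -146348988098/246849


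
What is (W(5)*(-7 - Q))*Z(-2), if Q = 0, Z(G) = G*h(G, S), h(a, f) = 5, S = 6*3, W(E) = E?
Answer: 350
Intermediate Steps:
S = 18
Z(G) = 5*G (Z(G) = G*5 = 5*G)
(W(5)*(-7 - Q))*Z(-2) = (5*(-7 - 1*0))*(5*(-2)) = (5*(-7 + 0))*(-10) = (5*(-7))*(-10) = -35*(-10) = 350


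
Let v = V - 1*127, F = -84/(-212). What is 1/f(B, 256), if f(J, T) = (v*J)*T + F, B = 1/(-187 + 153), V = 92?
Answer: 901/237797 ≈ 0.0037889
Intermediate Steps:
F = 21/53 (F = -84*(-1/212) = 21/53 ≈ 0.39623)
B = -1/34 (B = 1/(-34) = -1/34 ≈ -0.029412)
v = -35 (v = 92 - 1*127 = 92 - 127 = -35)
f(J, T) = 21/53 - 35*J*T (f(J, T) = (-35*J)*T + 21/53 = -35*J*T + 21/53 = 21/53 - 35*J*T)
1/f(B, 256) = 1/(21/53 - 35*(-1/34)*256) = 1/(21/53 + 4480/17) = 1/(237797/901) = 901/237797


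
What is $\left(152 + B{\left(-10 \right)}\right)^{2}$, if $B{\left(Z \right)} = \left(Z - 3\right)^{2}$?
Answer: $103041$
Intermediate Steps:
$B{\left(Z \right)} = \left(-3 + Z\right)^{2}$
$\left(152 + B{\left(-10 \right)}\right)^{2} = \left(152 + \left(-3 - 10\right)^{2}\right)^{2} = \left(152 + \left(-13\right)^{2}\right)^{2} = \left(152 + 169\right)^{2} = 321^{2} = 103041$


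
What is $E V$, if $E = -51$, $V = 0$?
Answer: $0$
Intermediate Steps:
$E V = \left(-51\right) 0 = 0$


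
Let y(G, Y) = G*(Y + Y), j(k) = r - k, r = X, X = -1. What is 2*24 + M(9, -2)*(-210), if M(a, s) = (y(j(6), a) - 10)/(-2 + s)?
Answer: -7092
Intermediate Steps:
r = -1
j(k) = -1 - k
y(G, Y) = 2*G*Y (y(G, Y) = G*(2*Y) = 2*G*Y)
M(a, s) = (-10 - 14*a)/(-2 + s) (M(a, s) = (2*(-1 - 1*6)*a - 10)/(-2 + s) = (2*(-1 - 6)*a - 10)/(-2 + s) = (2*(-7)*a - 10)/(-2 + s) = (-14*a - 10)/(-2 + s) = (-10 - 14*a)/(-2 + s))
2*24 + M(9, -2)*(-210) = 2*24 + (2*(-5 - 7*9)/(-2 - 2))*(-210) = 48 + (2*(-5 - 63)/(-4))*(-210) = 48 + (2*(-¼)*(-68))*(-210) = 48 + 34*(-210) = 48 - 7140 = -7092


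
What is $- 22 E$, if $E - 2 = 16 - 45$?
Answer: $594$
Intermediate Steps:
$E = -27$ ($E = 2 + \left(16 - 45\right) = 2 - 29 = -27$)
$- 22 E = \left(-22\right) \left(-27\right) = 594$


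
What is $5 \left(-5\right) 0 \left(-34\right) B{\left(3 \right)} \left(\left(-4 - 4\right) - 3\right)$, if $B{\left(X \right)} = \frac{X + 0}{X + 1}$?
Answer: $0$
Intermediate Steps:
$B{\left(X \right)} = \frac{X}{1 + X}$
$5 \left(-5\right) 0 \left(-34\right) B{\left(3 \right)} \left(\left(-4 - 4\right) - 3\right) = 5 \left(-5\right) 0 \left(-34\right) \frac{3}{1 + 3} \left(\left(-4 - 4\right) - 3\right) = \left(-25\right) 0 \left(-34\right) \frac{3}{4} \left(\left(-4 - 4\right) - 3\right) = 0 \left(-34\right) 3 \cdot \frac{1}{4} \left(-8 - 3\right) = 0 \cdot \frac{3}{4} \left(-11\right) = 0 \left(- \frac{33}{4}\right) = 0$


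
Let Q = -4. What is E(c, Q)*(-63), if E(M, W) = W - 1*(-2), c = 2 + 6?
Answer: 126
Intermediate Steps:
c = 8
E(M, W) = 2 + W (E(M, W) = W + 2 = 2 + W)
E(c, Q)*(-63) = (2 - 4)*(-63) = -2*(-63) = 126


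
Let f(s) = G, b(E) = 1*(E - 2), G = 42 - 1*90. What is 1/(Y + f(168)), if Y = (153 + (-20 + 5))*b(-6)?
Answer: -1/1152 ≈ -0.00086806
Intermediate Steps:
G = -48 (G = 42 - 90 = -48)
b(E) = -2 + E (b(E) = 1*(-2 + E) = -2 + E)
Y = -1104 (Y = (153 + (-20 + 5))*(-2 - 6) = (153 - 15)*(-8) = 138*(-8) = -1104)
f(s) = -48
1/(Y + f(168)) = 1/(-1104 - 48) = 1/(-1152) = -1/1152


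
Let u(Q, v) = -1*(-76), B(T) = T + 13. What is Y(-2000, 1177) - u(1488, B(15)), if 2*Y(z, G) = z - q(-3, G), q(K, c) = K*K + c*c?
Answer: -693745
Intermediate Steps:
q(K, c) = K**2 + c**2
B(T) = 13 + T
Y(z, G) = -9/2 + z/2 - G**2/2 (Y(z, G) = (z - ((-3)**2 + G**2))/2 = (z - (9 + G**2))/2 = (z + (-9 - G**2))/2 = (-9 + z - G**2)/2 = -9/2 + z/2 - G**2/2)
u(Q, v) = 76
Y(-2000, 1177) - u(1488, B(15)) = (-9/2 + (1/2)*(-2000) - 1/2*1177**2) - 1*76 = (-9/2 - 1000 - 1/2*1385329) - 76 = (-9/2 - 1000 - 1385329/2) - 76 = -693669 - 76 = -693745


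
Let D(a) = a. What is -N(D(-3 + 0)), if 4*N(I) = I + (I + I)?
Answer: 9/4 ≈ 2.2500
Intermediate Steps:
N(I) = 3*I/4 (N(I) = (I + (I + I))/4 = (I + 2*I)/4 = (3*I)/4 = 3*I/4)
-N(D(-3 + 0)) = -3*(-3 + 0)/4 = -3*(-3)/4 = -1*(-9/4) = 9/4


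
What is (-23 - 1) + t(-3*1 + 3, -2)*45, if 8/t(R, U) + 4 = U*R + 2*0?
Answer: -114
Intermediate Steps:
t(R, U) = 8/(-4 + R*U) (t(R, U) = 8/(-4 + (U*R + 2*0)) = 8/(-4 + (R*U + 0)) = 8/(-4 + R*U))
(-23 - 1) + t(-3*1 + 3, -2)*45 = (-23 - 1) + (8/(-4 + (-3*1 + 3)*(-2)))*45 = -24 + (8/(-4 + (-3 + 3)*(-2)))*45 = -24 + (8/(-4 + 0*(-2)))*45 = -24 + (8/(-4 + 0))*45 = -24 + (8/(-4))*45 = -24 + (8*(-¼))*45 = -24 - 2*45 = -24 - 90 = -114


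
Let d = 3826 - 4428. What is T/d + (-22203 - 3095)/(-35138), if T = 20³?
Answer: -66468651/5288269 ≈ -12.569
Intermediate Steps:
T = 8000
d = -602
T/d + (-22203 - 3095)/(-35138) = 8000/(-602) + (-22203 - 3095)/(-35138) = 8000*(-1/602) - 25298*(-1/35138) = -4000/301 + 12649/17569 = -66468651/5288269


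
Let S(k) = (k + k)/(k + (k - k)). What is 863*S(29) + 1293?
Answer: 3019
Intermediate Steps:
S(k) = 2 (S(k) = (2*k)/(k + 0) = (2*k)/k = 2)
863*S(29) + 1293 = 863*2 + 1293 = 1726 + 1293 = 3019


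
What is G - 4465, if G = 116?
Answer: -4349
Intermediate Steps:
G - 4465 = 116 - 4465 = -4349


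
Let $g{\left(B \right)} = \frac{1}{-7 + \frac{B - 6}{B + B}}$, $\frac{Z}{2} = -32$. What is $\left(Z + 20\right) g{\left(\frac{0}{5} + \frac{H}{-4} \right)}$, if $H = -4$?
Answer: $\frac{88}{19} \approx 4.6316$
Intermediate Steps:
$Z = -64$ ($Z = 2 \left(-32\right) = -64$)
$g{\left(B \right)} = \frac{1}{-7 + \frac{-6 + B}{2 B}}$
$\left(Z + 20\right) g{\left(\frac{0}{5} + \frac{H}{-4} \right)} = \left(-64 + 20\right) \left(- \frac{2 \left(\frac{0}{5} - \frac{4}{-4}\right)}{6 + 13 \left(\frac{0}{5} - \frac{4}{-4}\right)}\right) = - 44 \left(- \frac{2 \left(0 \cdot \frac{1}{5} - -1\right)}{6 + 13 \left(0 \cdot \frac{1}{5} - -1\right)}\right) = - 44 \left(- \frac{2 \left(0 + 1\right)}{6 + 13 \left(0 + 1\right)}\right) = - 44 \left(\left(-2\right) 1 \frac{1}{6 + 13 \cdot 1}\right) = - 44 \left(\left(-2\right) 1 \frac{1}{6 + 13}\right) = - 44 \left(\left(-2\right) 1 \cdot \frac{1}{19}\right) = \left(-44\right) \left(- \frac{2}{19}\right) = \frac{88}{19}$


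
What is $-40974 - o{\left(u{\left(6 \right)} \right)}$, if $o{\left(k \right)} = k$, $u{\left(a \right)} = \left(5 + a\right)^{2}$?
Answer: $-41095$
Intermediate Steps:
$-40974 - o{\left(u{\left(6 \right)} \right)} = -40974 - \left(5 + 6\right)^{2} = -40974 - 11^{2} = -40974 - 121 = -41095$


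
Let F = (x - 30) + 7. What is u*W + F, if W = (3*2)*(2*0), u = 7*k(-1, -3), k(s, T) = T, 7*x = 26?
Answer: -135/7 ≈ -19.286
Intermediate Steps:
x = 26/7 (x = (⅐)*26 = 26/7 ≈ 3.7143)
u = -21 (u = 7*(-3) = -21)
F = -135/7 (F = (26/7 - 30) + 7 = -184/7 + 7 = -135/7 ≈ -19.286)
W = 0 (W = 6*0 = 0)
u*W + F = -21*0 - 135/7 = 0 - 135/7 = -135/7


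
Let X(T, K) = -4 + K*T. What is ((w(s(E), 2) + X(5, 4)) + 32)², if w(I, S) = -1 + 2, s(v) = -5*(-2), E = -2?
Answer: 2401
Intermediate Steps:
s(v) = 10
w(I, S) = 1
((w(s(E), 2) + X(5, 4)) + 32)² = ((1 + (-4 + 4*5)) + 32)² = ((1 + (-4 + 20)) + 32)² = ((1 + 16) + 32)² = (17 + 32)² = 49² = 2401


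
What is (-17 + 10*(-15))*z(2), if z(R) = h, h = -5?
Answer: 835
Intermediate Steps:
z(R) = -5
(-17 + 10*(-15))*z(2) = (-17 + 10*(-15))*(-5) = (-17 - 150)*(-5) = -167*(-5) = 835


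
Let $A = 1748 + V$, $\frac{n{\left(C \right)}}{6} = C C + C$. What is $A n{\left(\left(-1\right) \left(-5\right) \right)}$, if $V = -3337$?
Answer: $-286020$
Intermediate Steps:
$n{\left(C \right)} = 6 C + 6 C^{2}$ ($n{\left(C \right)} = 6 \left(C C + C\right) = 6 \left(C^{2} + C\right) = 6 \left(C + C^{2}\right) = 6 C + 6 C^{2}$)
$A = -1589$ ($A = 1748 - 3337 = -1589$)
$A n{\left(\left(-1\right) \left(-5\right) \right)} = - 1589 \cdot 6 \left(\left(-1\right) \left(-5\right)\right) \left(1 - -5\right) = - 1589 \cdot 6 \cdot 5 \left(1 + 5\right) = - 1589 \cdot 6 \cdot 5 \cdot 6 = \left(-1589\right) 180 = -286020$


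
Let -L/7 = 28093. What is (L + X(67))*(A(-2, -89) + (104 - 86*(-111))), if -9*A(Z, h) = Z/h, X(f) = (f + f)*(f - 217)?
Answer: -1675408933648/801 ≈ -2.0916e+9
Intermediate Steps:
L = -196651 (L = -7*28093 = -196651)
X(f) = 2*f*(-217 + f) (X(f) = (2*f)*(-217 + f) = 2*f*(-217 + f))
A(Z, h) = -Z/(9*h)
(L + X(67))*(A(-2, -89) + (104 - 86*(-111))) = (-196651 + 2*67*(-217 + 67))*(-⅑*(-2)/(-89) + (104 - 86*(-111))) = (-196651 + 2*67*(-150))*(-⅑*(-2)*(-1/89) + (104 + 9546)) = (-196651 - 20100)*(-2/801 + 9650) = -216751*7729648/801 = -1675408933648/801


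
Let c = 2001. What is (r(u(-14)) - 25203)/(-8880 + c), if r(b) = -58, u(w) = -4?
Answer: 25261/6879 ≈ 3.6722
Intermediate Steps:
(r(u(-14)) - 25203)/(-8880 + c) = (-58 - 25203)/(-8880 + 2001) = -25261/(-6879) = -25261*(-1/6879) = 25261/6879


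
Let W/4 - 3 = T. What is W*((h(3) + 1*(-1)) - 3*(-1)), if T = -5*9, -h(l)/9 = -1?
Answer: -1848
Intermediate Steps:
h(l) = 9 (h(l) = -9*(-1) = 9)
T = -45
W = -168 (W = 12 + 4*(-45) = 12 - 180 = -168)
W*((h(3) + 1*(-1)) - 3*(-1)) = -168*((9 + 1*(-1)) - 3*(-1)) = -168*((9 - 1) + 3) = -168*(8 + 3) = -168*11 = -1848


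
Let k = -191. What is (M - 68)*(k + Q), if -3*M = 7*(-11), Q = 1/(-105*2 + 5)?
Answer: 1657604/205 ≈ 8085.9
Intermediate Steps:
Q = -1/205 (Q = 1/(-210 + 5) = 1/(-205) = -1/205 ≈ -0.0048781)
M = 77/3 (M = -7*(-11)/3 = -⅓*(-77) = 77/3 ≈ 25.667)
(M - 68)*(k + Q) = (77/3 - 68)*(-191 - 1/205) = -127/3*(-39156/205) = 1657604/205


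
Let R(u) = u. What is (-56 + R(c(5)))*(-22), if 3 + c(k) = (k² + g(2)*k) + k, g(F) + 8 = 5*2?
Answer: 418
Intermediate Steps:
g(F) = 2 (g(F) = -8 + 5*2 = -8 + 10 = 2)
c(k) = -3 + k² + 3*k (c(k) = -3 + ((k² + 2*k) + k) = -3 + (k² + 3*k) = -3 + k² + 3*k)
(-56 + R(c(5)))*(-22) = (-56 + (-3 + 5² + 3*5))*(-22) = (-56 + (-3 + 25 + 15))*(-22) = (-56 + 37)*(-22) = -19*(-22) = 418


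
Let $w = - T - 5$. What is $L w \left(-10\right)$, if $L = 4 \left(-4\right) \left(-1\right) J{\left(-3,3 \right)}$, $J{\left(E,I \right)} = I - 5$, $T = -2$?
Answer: $-960$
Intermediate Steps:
$J{\left(E,I \right)} = -5 + I$
$w = -3$ ($w = \left(-1\right) \left(-2\right) - 5 = 2 - 5 = -3$)
$L = -32$ ($L = 4 \left(-4\right) \left(-1\right) \left(-5 + 3\right) = \left(-16\right) \left(-1\right) \left(-2\right) = 16 \left(-2\right) = -32$)
$L w \left(-10\right) = \left(-32\right) \left(-3\right) \left(-10\right) = 96 \left(-10\right) = -960$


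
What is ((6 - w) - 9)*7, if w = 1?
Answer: -28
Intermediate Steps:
((6 - w) - 9)*7 = ((6 - 1*1) - 9)*7 = ((6 - 1) - 9)*7 = (5 - 9)*7 = -4*7 = -28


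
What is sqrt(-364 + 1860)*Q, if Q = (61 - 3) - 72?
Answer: -28*sqrt(374) ≈ -541.49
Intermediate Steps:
Q = -14 (Q = 58 - 72 = -14)
sqrt(-364 + 1860)*Q = sqrt(-364 + 1860)*(-14) = sqrt(1496)*(-14) = (2*sqrt(374))*(-14) = -28*sqrt(374)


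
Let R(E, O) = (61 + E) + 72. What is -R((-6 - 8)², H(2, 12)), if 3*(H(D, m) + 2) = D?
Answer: -329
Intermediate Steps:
H(D, m) = -2 + D/3
R(E, O) = 133 + E
-R((-6 - 8)², H(2, 12)) = -(133 + (-6 - 8)²) = -(133 + (-14)²) = -(133 + 196) = -1*329 = -329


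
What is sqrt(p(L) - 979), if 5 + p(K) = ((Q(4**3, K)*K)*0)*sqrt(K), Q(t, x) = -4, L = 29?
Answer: 2*I*sqrt(246) ≈ 31.369*I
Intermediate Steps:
p(K) = -5 (p(K) = -5 + (-4*K*0)*sqrt(K) = -5 + 0*sqrt(K) = -5 + 0 = -5)
sqrt(p(L) - 979) = sqrt(-5 - 979) = sqrt(-984) = 2*I*sqrt(246)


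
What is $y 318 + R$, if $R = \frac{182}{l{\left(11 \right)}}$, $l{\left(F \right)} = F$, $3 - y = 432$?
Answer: $- \frac{1500460}{11} \approx -1.3641 \cdot 10^{5}$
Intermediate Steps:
$y = -429$ ($y = 3 - 432 = -429$)
$R = \frac{182}{11} \approx 16.545$
$y 318 + R = \left(-429\right) 318 + \frac{182}{11} = -136422 + \frac{182}{11} = - \frac{1500460}{11}$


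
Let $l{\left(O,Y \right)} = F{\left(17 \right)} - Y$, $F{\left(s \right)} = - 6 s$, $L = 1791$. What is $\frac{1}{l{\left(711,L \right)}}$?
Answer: $- \frac{1}{1893} \approx -0.00052826$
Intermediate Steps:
$l{\left(O,Y \right)} = -102 - Y$ ($l{\left(O,Y \right)} = \left(-6\right) 17 - Y = -102 - Y$)
$\frac{1}{l{\left(711,L \right)}} = \frac{1}{-102 - 1791} = \frac{1}{-1893} = - \frac{1}{1893}$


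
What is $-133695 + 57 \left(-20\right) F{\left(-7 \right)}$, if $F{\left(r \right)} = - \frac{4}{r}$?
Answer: $- \frac{940425}{7} \approx -1.3435 \cdot 10^{5}$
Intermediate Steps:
$-133695 + 57 \left(-20\right) F{\left(-7 \right)} = -133695 + 57 \left(-20\right) \left(- \frac{4}{-7}\right) = -133695 - 1140 \left(\left(-4\right) \left(- \frac{1}{7}\right)\right) = -133695 - \frac{4560}{7} = - \frac{940425}{7}$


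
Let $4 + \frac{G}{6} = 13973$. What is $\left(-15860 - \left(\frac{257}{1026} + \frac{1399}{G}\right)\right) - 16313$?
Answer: $- \frac{230556753412}{7166097} \approx -32173.0$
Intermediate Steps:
$G = 83814$ ($G = -24 + 6 \cdot 13973 = -24 + 83838 = 83814$)
$\left(-15860 - \left(\frac{257}{1026} + \frac{1399}{G}\right)\right) - 16313 = \left(-15860 - \left(\frac{257}{1026} + \frac{1399}{83814}\right)\right) - 16313 = \left(-15860 - \frac{1914631}{7166097}\right) - 16313 = - \frac{113656213051}{7166097} - 16313 = - \frac{230556753412}{7166097}$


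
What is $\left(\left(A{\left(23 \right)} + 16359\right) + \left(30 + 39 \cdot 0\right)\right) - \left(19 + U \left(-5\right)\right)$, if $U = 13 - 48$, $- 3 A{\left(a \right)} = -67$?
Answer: $\frac{48652}{3} \approx 16217.0$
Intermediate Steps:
$A{\left(a \right)} = \frac{67}{3}$ ($A{\left(a \right)} = \left(- \frac{1}{3}\right) \left(-67\right) = \frac{67}{3}$)
$U = -35$
$\left(\left(A{\left(23 \right)} + 16359\right) + \left(30 + 39 \cdot 0\right)\right) - \left(19 + U \left(-5\right)\right) = \left(\left(\frac{67}{3} + 16359\right) + \left(30 + 39 \cdot 0\right)\right) - \left(19 - -175\right) = \left(\frac{49144}{3} + \left(30 + 0\right)\right) - \left(19 + 175\right) = \left(\frac{49144}{3} + 30\right) - 194 = \frac{49234}{3} - 194 = \frac{48652}{3}$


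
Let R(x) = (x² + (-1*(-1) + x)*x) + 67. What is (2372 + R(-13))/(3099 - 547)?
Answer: 691/638 ≈ 1.0831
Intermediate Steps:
R(x) = 67 + x² + x*(1 + x) (R(x) = (x² + (1 + x)*x) + 67 = (x² + x*(1 + x)) + 67 = 67 + x² + x*(1 + x))
(2372 + R(-13))/(3099 - 547) = (2372 + (67 - 13 + 2*(-13)²))/(3099 - 547) = (2372 + (67 - 13 + 2*169))/2552 = (2372 + (67 - 13 + 338))*(1/2552) = (2372 + 392)*(1/2552) = 2764*(1/2552) = 691/638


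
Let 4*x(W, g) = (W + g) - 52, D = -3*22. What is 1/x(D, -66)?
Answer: -1/46 ≈ -0.021739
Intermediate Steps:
D = -66
x(W, g) = -13 + W/4 + g/4 (x(W, g) = ((W + g) - 52)/4 = (-52 + W + g)/4 = -13 + W/4 + g/4)
1/x(D, -66) = 1/(-13 + (1/4)*(-66) + (1/4)*(-66)) = 1/(-13 - 33/2 - 33/2) = 1/(-46) = -1/46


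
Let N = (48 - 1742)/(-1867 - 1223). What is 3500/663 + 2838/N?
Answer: 264547930/51051 ≈ 5182.0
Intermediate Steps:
N = 847/1545 (N = -1694/(-3090) = -1694*(-1/3090) = 847/1545 ≈ 0.54822)
3500/663 + 2838/N = 3500/663 + 2838/(847/1545) = 3500*(1/663) + 2838*(1545/847) = 3500/663 + 398610/77 = 264547930/51051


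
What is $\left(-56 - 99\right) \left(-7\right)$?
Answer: $1085$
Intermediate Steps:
$\left(-56 - 99\right) \left(-7\right) = \left(-155\right) \left(-7\right) = 1085$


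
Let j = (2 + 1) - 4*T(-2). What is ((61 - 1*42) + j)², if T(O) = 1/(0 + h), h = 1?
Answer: 324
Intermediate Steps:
T(O) = 1 (T(O) = 1/(0 + 1) = 1/1 = 1)
j = -1 (j = (2 + 1) - 4*1 = 3 - 4 = -1)
((61 - 1*42) + j)² = ((61 - 1*42) - 1)² = ((61 - 42) - 1)² = (19 - 1)² = 18² = 324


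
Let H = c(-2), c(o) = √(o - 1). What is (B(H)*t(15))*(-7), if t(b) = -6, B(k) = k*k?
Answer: -126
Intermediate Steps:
c(o) = √(-1 + o)
H = I*√3 (H = √(-1 - 2) = √(-3) = I*√3 ≈ 1.732*I)
B(k) = k²
(B(H)*t(15))*(-7) = ((I*√3)²*(-6))*(-7) = -3*(-6)*(-7) = 18*(-7) = -126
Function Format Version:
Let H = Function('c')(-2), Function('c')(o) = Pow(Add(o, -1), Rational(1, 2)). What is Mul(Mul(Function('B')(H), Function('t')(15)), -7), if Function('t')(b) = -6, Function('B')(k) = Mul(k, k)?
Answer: -126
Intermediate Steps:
Function('c')(o) = Pow(Add(-1, o), Rational(1, 2))
H = Mul(I, Pow(3, Rational(1, 2))) (H = Pow(Add(-1, -2), Rational(1, 2)) = Pow(-3, Rational(1, 2)) = Mul(I, Pow(3, Rational(1, 2))) ≈ Mul(1.7320, I))
Function('B')(k) = Pow(k, 2)
Mul(Mul(Function('B')(H), Function('t')(15)), -7) = Mul(Mul(Pow(Mul(I, Pow(3, Rational(1, 2))), 2), -6), -7) = Mul(Mul(-3, -6), -7) = Mul(18, -7) = -126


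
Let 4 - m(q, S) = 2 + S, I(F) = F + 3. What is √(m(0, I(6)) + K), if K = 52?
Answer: 3*√5 ≈ 6.7082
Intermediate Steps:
I(F) = 3 + F
m(q, S) = 2 - S (m(q, S) = 4 - (2 + S) = 4 + (-2 - S) = 2 - S)
√(m(0, I(6)) + K) = √((2 - (3 + 6)) + 52) = √((2 - 1*9) + 52) = √((2 - 9) + 52) = √(-7 + 52) = √45 = 3*√5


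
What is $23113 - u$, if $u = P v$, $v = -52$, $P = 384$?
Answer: $43081$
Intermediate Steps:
$u = -19968$ ($u = 384 \left(-52\right) = -19968$)
$23113 - u = 23113 - -19968 = 23113 + 19968 = 43081$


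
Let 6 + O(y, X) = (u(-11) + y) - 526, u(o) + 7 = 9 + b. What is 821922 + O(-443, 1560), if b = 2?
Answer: 820951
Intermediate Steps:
u(o) = 4 (u(o) = -7 + (9 + 2) = -7 + 11 = 4)
O(y, X) = -528 + y (O(y, X) = -6 + ((4 + y) - 526) = -6 + (-522 + y) = -528 + y)
821922 + O(-443, 1560) = 821922 + (-528 - 443) = 821922 - 971 = 820951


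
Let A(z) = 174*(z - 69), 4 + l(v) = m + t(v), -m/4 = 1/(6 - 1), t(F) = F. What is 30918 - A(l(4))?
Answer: 215316/5 ≈ 43063.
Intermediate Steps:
m = -⅘ (m = -4/(6 - 1) = -4/5 = -4*⅕ = -⅘ ≈ -0.80000)
l(v) = -24/5 + v (l(v) = -4 + (-⅘ + v) = -24/5 + v)
A(z) = -12006 + 174*z (A(z) = 174*(-69 + z) = -12006 + 174*z)
30918 - A(l(4)) = 30918 - (-12006 + 174*(-24/5 + 4)) = 30918 - (-12006 + 174*(-⅘)) = 30918 - (-12006 - 696/5) = 30918 - 1*(-60726/5) = 30918 + 60726/5 = 215316/5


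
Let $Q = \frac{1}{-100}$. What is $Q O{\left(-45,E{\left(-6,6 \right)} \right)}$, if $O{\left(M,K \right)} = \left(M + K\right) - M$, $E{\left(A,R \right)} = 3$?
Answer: $- \frac{3}{100} \approx -0.03$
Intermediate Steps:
$Q = - \frac{1}{100} \approx -0.01$
$O{\left(M,K \right)} = K$ ($O{\left(M,K \right)} = \left(K + M\right) - M = K$)
$Q O{\left(-45,E{\left(-6,6 \right)} \right)} = \left(- \frac{1}{100}\right) 3 = - \frac{3}{100}$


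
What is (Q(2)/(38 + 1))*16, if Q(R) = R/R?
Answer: 16/39 ≈ 0.41026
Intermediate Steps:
Q(R) = 1
(Q(2)/(38 + 1))*16 = (1/(38 + 1))*16 = (1/39)*16 = 16/39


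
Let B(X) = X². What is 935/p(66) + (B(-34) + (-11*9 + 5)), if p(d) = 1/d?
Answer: 62772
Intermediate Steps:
935/p(66) + (B(-34) + (-11*9 + 5)) = 935/(1/66) + ((-34)² + (-11*9 + 5)) = 935/(1/66) + (1156 + (-99 + 5)) = 935*66 + (1156 - 94) = 61710 + 1062 = 62772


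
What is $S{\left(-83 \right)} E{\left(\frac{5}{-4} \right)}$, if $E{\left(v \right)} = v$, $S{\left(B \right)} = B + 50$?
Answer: $\frac{165}{4} \approx 41.25$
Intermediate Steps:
$S{\left(B \right)} = 50 + B$
$S{\left(-83 \right)} E{\left(\frac{5}{-4} \right)} = \left(50 - 83\right) \frac{5}{-4} = - 33 \cdot 5 \left(- \frac{1}{4}\right) = \left(-33\right) \left(- \frac{5}{4}\right) = \frac{165}{4}$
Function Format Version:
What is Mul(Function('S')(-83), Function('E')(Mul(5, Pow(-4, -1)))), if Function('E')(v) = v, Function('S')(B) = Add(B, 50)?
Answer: Rational(165, 4) ≈ 41.250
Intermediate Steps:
Function('S')(B) = Add(50, B)
Mul(Function('S')(-83), Function('E')(Mul(5, Pow(-4, -1)))) = Mul(Add(50, -83), Mul(5, Pow(-4, -1))) = Mul(-33, Mul(5, Rational(-1, 4))) = Mul(-33, Rational(-5, 4)) = Rational(165, 4)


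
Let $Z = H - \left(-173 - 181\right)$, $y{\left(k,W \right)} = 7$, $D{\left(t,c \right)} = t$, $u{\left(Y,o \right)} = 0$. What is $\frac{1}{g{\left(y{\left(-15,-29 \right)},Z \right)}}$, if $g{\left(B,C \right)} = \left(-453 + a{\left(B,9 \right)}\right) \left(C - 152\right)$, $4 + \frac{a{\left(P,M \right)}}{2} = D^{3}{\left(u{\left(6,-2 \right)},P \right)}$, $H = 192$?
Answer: $- \frac{1}{181634} \approx -5.5056 \cdot 10^{-6}$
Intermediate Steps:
$a{\left(P,M \right)} = -8$ ($a{\left(P,M \right)} = -8 + 2 \cdot 0^{3} = -8 + 2 \cdot 0 = -8 + 0 = -8$)
$Z = 546$ ($Z = 192 - \left(-173 - 181\right) = 192 - -354 = 192 + 354 = 546$)
$g{\left(B,C \right)} = 70072 - 461 C$ ($g{\left(B,C \right)} = \left(-453 - 8\right) \left(C - 152\right) = - 461 \left(-152 + C\right) = 70072 - 461 C$)
$\frac{1}{g{\left(y{\left(-15,-29 \right)},Z \right)}} = \frac{1}{70072 - 251706} = \frac{1}{-181634} = - \frac{1}{181634}$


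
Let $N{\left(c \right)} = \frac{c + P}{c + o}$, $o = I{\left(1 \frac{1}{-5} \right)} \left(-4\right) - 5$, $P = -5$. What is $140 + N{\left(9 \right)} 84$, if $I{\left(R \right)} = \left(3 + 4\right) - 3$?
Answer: $112$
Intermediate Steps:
$I{\left(R \right)} = 4$ ($I{\left(R \right)} = 7 - 3 = 4$)
$o = -21$ ($o = 4 \left(-4\right) - 5 = -16 - 5 = -21$)
$N{\left(c \right)} = \frac{-5 + c}{-21 + c}$ ($N{\left(c \right)} = \frac{c - 5}{c - 21} = \frac{-5 + c}{-21 + c}$)
$140 + N{\left(9 \right)} 84 = 140 + \frac{-5 + 9}{-21 + 9} \cdot 84 = 140 + \frac{1}{-12} \cdot 4 \cdot 84 = 140 + \left(- \frac{1}{12}\right) 4 \cdot 84 = 140 - 28 = 112$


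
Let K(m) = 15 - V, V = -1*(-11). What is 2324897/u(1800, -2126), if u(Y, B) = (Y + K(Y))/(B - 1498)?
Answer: -2106356682/451 ≈ -4.6704e+6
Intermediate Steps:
V = 11
K(m) = 4 (K(m) = 15 - 1*11 = 15 - 11 = 4)
u(Y, B) = (4 + Y)/(-1498 + B) (u(Y, B) = (Y + 4)/(B - 1498) = (4 + Y)/(-1498 + B))
2324897/u(1800, -2126) = 2324897/(((4 + 1800)/(-1498 - 2126))) = 2324897/((1804/(-3624))) = 2324897/((-1/3624*1804)) = 2324897/(-451/906) = 2324897*(-906/451) = -2106356682/451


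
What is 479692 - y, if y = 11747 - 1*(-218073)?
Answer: 249872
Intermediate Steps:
y = 229820 (y = 11747 + 218073 = 229820)
479692 - y = 479692 - 1*229820 = 479692 - 229820 = 249872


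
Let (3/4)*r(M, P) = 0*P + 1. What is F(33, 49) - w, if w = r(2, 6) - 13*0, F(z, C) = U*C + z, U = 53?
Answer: 7886/3 ≈ 2628.7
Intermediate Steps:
F(z, C) = z + 53*C (F(z, C) = 53*C + z = z + 53*C)
r(M, P) = 4/3 (r(M, P) = 4*(0*P + 1)/3 = 4*(0 + 1)/3 = (4/3)*1 = 4/3)
w = 4/3 (w = 4/3 - 13*0 = 4/3 + 0 = 4/3 ≈ 1.3333)
F(33, 49) - w = (33 + 53*49) - 1*4/3 = (33 + 2597) - 4/3 = 2630 - 4/3 = 7886/3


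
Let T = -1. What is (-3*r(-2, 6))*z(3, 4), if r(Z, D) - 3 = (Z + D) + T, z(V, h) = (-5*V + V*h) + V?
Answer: 0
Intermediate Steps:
z(V, h) = -4*V + V*h
r(Z, D) = 2 + D + Z (r(Z, D) = 3 + ((Z + D) - 1) = 3 + ((D + Z) - 1) = 3 + (-1 + D + Z) = 2 + D + Z)
(-3*r(-2, 6))*z(3, 4) = (-3*(2 + 6 - 2))*(3*(-4 + 4)) = (-3*6)*(3*0) = -18*0 = 0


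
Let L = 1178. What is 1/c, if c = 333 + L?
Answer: 1/1511 ≈ 0.00066181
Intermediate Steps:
c = 1511 (c = 333 + 1178 = 1511)
1/c = 1/1511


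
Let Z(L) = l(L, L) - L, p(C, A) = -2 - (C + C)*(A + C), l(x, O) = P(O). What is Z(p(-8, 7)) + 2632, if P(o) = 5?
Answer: 2655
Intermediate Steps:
l(x, O) = 5
p(C, A) = -2 - 2*C*(A + C)
Z(L) = 5 - L
Z(p(-8, 7)) + 2632 = (5 - (-2 - 2*(-8)² - 2*7*(-8))) + 2632 = (5 - (-2 - 2*64 + 112)) + 2632 = (5 - (-2 - 128 + 112)) + 2632 = (5 - 1*(-18)) + 2632 = (5 + 18) + 2632 = 23 + 2632 = 2655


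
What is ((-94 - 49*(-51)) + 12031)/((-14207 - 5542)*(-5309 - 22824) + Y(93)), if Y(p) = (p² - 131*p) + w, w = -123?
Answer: 1203/46299580 ≈ 2.5983e-5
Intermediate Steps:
Y(p) = -123 + p² - 131*p (Y(p) = (p² - 131*p) - 123 = -123 + p² - 131*p)
((-94 - 49*(-51)) + 12031)/((-14207 - 5542)*(-5309 - 22824) + Y(93)) = ((-94 - 49*(-51)) + 12031)/((-14207 - 5542)*(-5309 - 22824) + (-123 + 93² - 131*93)) = ((-94 + 2499) + 12031)/(-19749*(-28133) + (-123 + 8649 - 12183)) = (2405 + 12031)/(555598617 - 3657) = 14436/555594960 = 14436*(1/555594960) = 1203/46299580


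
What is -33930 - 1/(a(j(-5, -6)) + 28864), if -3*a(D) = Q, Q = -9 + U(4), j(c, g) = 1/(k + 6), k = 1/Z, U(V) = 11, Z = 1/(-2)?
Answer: -2937998703/86590 ≈ -33930.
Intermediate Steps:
Z = -½ ≈ -0.50000
k = -2 (k = 1/(-½) = -2)
j(c, g) = ¼ (j(c, g) = 1/(-2 + 6) = 1/4 = ¼)
Q = 2 (Q = -9 + 11 = 2)
a(D) = -⅔ (a(D) = -⅓*2 = -⅔)
-33930 - 1/(a(j(-5, -6)) + 28864) = -33930 - 1/(-⅔ + 28864) = -33930 - 1/86590/3 = -33930 - 1*3/86590 = -33930 - 3/86590 = -2937998703/86590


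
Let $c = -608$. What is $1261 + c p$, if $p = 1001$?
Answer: $-607347$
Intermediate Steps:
$1261 + c p = 1261 - 608608 = -607347$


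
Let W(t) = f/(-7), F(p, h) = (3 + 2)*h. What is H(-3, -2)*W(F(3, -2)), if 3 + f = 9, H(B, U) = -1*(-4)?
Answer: -24/7 ≈ -3.4286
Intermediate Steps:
F(p, h) = 5*h
H(B, U) = 4
f = 6 (f = -3 + 9 = 6)
W(t) = -6/7 (W(t) = 6/(-7) = 6*(-1/7) = -6/7)
H(-3, -2)*W(F(3, -2)) = 4*(-6/7) = -24/7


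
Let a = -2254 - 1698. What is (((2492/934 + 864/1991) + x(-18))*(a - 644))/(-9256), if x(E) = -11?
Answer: -8437673457/2151550258 ≈ -3.9217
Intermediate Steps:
a = -3952
(((2492/934 + 864/1991) + x(-18))*(a - 644))/(-9256) = (((2492/934 + 864/1991) - 11)*(-3952 - 644))/(-9256) = (((2492*(1/934) + 864*(1/1991)) - 11)*(-4596))*(-1/9256) = (((1246/467 + 864/1991) - 11)*(-4596))*(-1/9256) = ((2884274/929797 - 11)*(-4596))*(-1/9256) = -7343493/929797*(-4596)*(-1/9256) = (33750693828/929797)*(-1/9256) = -8437673457/2151550258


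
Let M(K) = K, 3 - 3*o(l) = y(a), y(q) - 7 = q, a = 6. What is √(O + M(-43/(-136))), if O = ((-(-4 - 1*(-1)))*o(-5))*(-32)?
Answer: √1481142/68 ≈ 17.897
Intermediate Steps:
y(q) = 7 + q
o(l) = -10/3 (o(l) = 1 - (7 + 6)/3 = 1 - ⅓*13 = 1 - 13/3 = -10/3)
O = 320 (O = (-(-4 - 1*(-1))*(-10/3))*(-32) = (-(-4 + 1)*(-10/3))*(-32) = (-1*(-3)*(-10/3))*(-32) = (3*(-10/3))*(-32) = -10*(-32) = 320)
√(O + M(-43/(-136))) = √(320 - 43/(-136)) = √(320 - 43*(-1/136)) = √(320 + 43/136) = √(43563/136) = √1481142/68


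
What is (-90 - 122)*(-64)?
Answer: 13568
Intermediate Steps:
(-90 - 122)*(-64) = -212*(-64) = 13568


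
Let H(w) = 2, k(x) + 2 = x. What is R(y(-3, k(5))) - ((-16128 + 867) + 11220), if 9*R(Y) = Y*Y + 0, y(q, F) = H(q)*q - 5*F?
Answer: 4090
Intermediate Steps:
k(x) = -2 + x
y(q, F) = -5*F + 2*q (y(q, F) = 2*q - 5*F = -5*F + 2*q)
R(Y) = Y²/9 (R(Y) = (Y*Y + 0)/9 = (Y² + 0)/9 = Y²/9)
R(y(-3, k(5))) - ((-16128 + 867) + 11220) = (-5*(-2 + 5) + 2*(-3))²/9 - ((-16128 + 867) + 11220) = (-5*3 - 6)²/9 - (-15261 + 11220) = (-15 - 6)²/9 - 1*(-4041) = (⅑)*(-21)² + 4041 = (⅑)*441 + 4041 = 49 + 4041 = 4090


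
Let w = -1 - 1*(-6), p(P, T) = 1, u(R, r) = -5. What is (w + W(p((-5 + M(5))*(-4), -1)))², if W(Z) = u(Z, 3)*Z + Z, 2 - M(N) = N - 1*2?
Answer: 1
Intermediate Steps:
M(N) = 4 - N (M(N) = 2 - (N - 1*2) = 2 - (N - 2) = 2 - (-2 + N) = 2 + (2 - N) = 4 - N)
W(Z) = -4*Z (W(Z) = -5*Z + Z = -4*Z)
w = 5 (w = -1 + 6 = 5)
(w + W(p((-5 + M(5))*(-4), -1)))² = (5 - 4*1)² = (5 - 4)² = 1² = 1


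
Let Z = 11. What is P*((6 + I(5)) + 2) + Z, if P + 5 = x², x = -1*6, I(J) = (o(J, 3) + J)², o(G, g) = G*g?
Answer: 12659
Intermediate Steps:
I(J) = 16*J² (I(J) = (J*3 + J)² = (3*J + J)² = (4*J)² = 16*J²)
x = -6
P = 31 (P = -5 + (-6)² = -5 + 36 = 31)
P*((6 + I(5)) + 2) + Z = 31*((6 + 16*5²) + 2) + 11 = 31*((6 + 16*25) + 2) + 11 = 31*((6 + 400) + 2) + 11 = 31*(406 + 2) + 11 = 31*408 + 11 = 12648 + 11 = 12659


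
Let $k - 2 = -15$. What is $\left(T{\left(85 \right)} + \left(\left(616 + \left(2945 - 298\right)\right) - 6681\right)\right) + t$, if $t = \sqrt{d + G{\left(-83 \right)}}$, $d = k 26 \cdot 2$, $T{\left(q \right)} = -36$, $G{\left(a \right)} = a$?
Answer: $-3454 + i \sqrt{759} \approx -3454.0 + 27.55 i$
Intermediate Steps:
$k = -13$ ($k = 2 - 15 = -13$)
$d = -676$ ($d = \left(-13\right) 26 \cdot 2 = \left(-338\right) 2 = -676$)
$t = i \sqrt{759}$ ($t = \sqrt{-676 - 83} = \sqrt{-759} = i \sqrt{759} \approx 27.55 i$)
$\left(T{\left(85 \right)} + \left(\left(616 + \left(2945 - 298\right)\right) - 6681\right)\right) + t = \left(-36 + \left(\left(616 + \left(2945 - 298\right)\right) - 6681\right)\right) + i \sqrt{759} = \left(-36 + \left(\left(616 + 2647\right) - 6681\right)\right) + i \sqrt{759} = \left(-36 + \left(3263 - 6681\right)\right) + i \sqrt{759} = \left(-36 - 3418\right) + i \sqrt{759} = -3454 + i \sqrt{759}$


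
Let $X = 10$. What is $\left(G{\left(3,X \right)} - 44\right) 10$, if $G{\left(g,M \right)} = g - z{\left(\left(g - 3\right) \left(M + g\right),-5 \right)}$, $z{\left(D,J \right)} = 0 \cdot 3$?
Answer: $-410$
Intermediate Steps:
$z{\left(D,J \right)} = 0$
$G{\left(g,M \right)} = g$ ($G{\left(g,M \right)} = g - 0 = g + 0 = g$)
$\left(G{\left(3,X \right)} - 44\right) 10 = \left(3 - 44\right) 10 = \left(-41\right) 10 = -410$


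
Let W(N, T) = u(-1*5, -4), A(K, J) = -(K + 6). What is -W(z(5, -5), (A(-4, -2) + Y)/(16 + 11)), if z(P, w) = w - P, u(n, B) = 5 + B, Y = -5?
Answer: -1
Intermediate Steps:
A(K, J) = -6 - K (A(K, J) = -(6 + K) = -6 - K)
W(N, T) = 1 (W(N, T) = 5 - 4 = 1)
-W(z(5, -5), (A(-4, -2) + Y)/(16 + 11)) = -1*1 = -1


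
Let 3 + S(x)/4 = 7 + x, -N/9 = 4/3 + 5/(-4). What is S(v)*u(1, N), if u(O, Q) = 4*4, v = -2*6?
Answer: -512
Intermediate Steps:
N = -¾ (N = -9*(4/3 + 5/(-4)) = -9*(4*(⅓) + 5*(-¼)) = -9*(4/3 - 5/4) = -9*1/12 = -¾ ≈ -0.75000)
v = -12
u(O, Q) = 16
S(x) = 16 + 4*x (S(x) = -12 + 4*(7 + x) = -12 + (28 + 4*x) = 16 + 4*x)
S(v)*u(1, N) = (16 + 4*(-12))*16 = (16 - 48)*16 = -32*16 = -512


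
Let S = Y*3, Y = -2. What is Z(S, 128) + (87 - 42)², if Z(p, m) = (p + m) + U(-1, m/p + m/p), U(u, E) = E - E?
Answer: 2147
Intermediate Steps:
U(u, E) = 0
S = -6 (S = -2*3 = -6)
Z(p, m) = m + p (Z(p, m) = (p + m) + 0 = (m + p) + 0 = m + p)
Z(S, 128) + (87 - 42)² = (128 - 6) + (87 - 42)² = 122 + 45² = 122 + 2025 = 2147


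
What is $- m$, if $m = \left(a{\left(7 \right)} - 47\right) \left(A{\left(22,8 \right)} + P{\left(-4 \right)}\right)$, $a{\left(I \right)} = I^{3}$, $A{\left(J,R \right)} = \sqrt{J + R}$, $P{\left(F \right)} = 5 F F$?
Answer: $-23680 - 296 \sqrt{30} \approx -25301.0$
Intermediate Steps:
$P{\left(F \right)} = 5 F^{2}$
$m = 23680 + 296 \sqrt{30}$ ($m = \left(7^{3} - 47\right) \left(\sqrt{22 + 8} + 5 \left(-4\right)^{2}\right) = \left(343 - 47\right) \left(\sqrt{30} + 5 \cdot 16\right) = 296 \left(\sqrt{30} + 80\right) = 296 \left(80 + \sqrt{30}\right) = 23680 + 296 \sqrt{30} \approx 25301.0$)
$- m = - (23680 + 296 \sqrt{30}) = -23680 - 296 \sqrt{30}$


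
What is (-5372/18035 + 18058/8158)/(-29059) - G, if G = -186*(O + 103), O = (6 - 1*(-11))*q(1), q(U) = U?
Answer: 47713876916007573/2137718506135 ≈ 22320.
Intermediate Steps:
O = 17 (O = (6 - 1*(-11))*1 = (6 + 11)*1 = 17*1 = 17)
G = -22320 (G = -186*(17 + 103) = -186*120 = -22320)
(-5372/18035 + 18058/8158)/(-29059) - G = (-5372/18035 + 18058/8158)/(-29059) - 1*(-22320) = (-5372*1/18035 + 18058*(1/8158))*(-1/29059) + 22320 = (-5372/18035 + 9029/4079)*(-1/29059) + 22320 = (140925627/73564765)*(-1/29059) + 22320 = -140925627/2137718506135 + 22320 = 47713876916007573/2137718506135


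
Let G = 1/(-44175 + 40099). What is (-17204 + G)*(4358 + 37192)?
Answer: -1456815816375/2038 ≈ -7.1483e+8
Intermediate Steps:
G = -1/4076 (G = 1/(-4076) = -1/4076 ≈ -0.00024534)
(-17204 + G)*(4358 + 37192) = (-17204 - 1/4076)*(4358 + 37192) = -70123505/4076*41550 = -1456815816375/2038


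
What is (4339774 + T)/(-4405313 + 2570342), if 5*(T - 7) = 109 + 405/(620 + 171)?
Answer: -17163920479/7257310305 ≈ -2.3651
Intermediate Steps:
T = 114309/3955 (T = 7 + (109 + 405/(620 + 171))/5 = 7 + (109 + 405/791)/5 = 7 + (1/5)*(86624/791) = 7 + 86624/3955 = 114309/3955 ≈ 28.902)
(4339774 + T)/(-4405313 + 2570342) = (4339774 + 114309/3955)/(-4405313 + 2570342) = (17163920479/3955)/(-1834971) = (17163920479/3955)*(-1/1834971) = -17163920479/7257310305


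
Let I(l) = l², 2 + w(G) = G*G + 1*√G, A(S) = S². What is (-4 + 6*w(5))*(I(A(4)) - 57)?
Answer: 26666 + 1194*√5 ≈ 29336.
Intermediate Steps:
w(G) = -2 + √G + G² (w(G) = -2 + (G*G + 1*√G) = -2 + (G² + √G) = -2 + (√G + G²) = -2 + √G + G²)
(-4 + 6*w(5))*(I(A(4)) - 57) = (-4 + 6*(-2 + √5 + 5²))*((4²)² - 57) = (-4 + 6*(-2 + √5 + 25))*(16² - 57) = (-4 + 6*(23 + √5))*(256 - 57) = (-4 + (138 + 6*√5))*199 = (134 + 6*√5)*199 = 26666 + 1194*√5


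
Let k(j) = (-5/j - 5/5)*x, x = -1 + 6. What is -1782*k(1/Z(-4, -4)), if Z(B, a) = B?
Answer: -169290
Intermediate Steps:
x = 5
k(j) = -5 - 25/j (k(j) = (-5/j - 5/5)*5 = (-5/j - 5*1/5)*5 = (-5/j - 1)*5 = (-1 - 5/j)*5 = -5 - 25/j)
-1782*k(1/Z(-4, -4)) = -1782*(-5 - 25/(1/(-4))) = -1782*(-5 - 25/(-1/4)) = -1782*(-5 - 25*(-4)) = -1782*(-5 + 100) = -1782*95 = -169290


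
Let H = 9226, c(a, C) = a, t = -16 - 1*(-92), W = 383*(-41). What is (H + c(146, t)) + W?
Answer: -6331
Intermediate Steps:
W = -15703
t = 76 (t = -16 + 92 = 76)
(H + c(146, t)) + W = (9226 + 146) - 15703 = 9372 - 15703 = -6331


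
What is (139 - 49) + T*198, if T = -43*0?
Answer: 90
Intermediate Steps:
T = 0
(139 - 49) + T*198 = (139 - 49) + 0*198 = 90 + 0 = 90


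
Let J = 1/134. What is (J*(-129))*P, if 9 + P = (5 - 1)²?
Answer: -903/134 ≈ -6.7388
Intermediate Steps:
J = 1/134 ≈ 0.0074627
P = 7 (P = -9 + (5 - 1)² = -9 + 4² = -9 + 16 = 7)
(J*(-129))*P = ((1/134)*(-129))*7 = -129/134*7 = -903/134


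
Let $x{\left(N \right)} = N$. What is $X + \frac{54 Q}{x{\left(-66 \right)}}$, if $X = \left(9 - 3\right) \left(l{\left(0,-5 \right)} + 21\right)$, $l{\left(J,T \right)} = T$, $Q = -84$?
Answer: $\frac{1812}{11} \approx 164.73$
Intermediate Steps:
$X = 96$ ($X = \left(9 - 3\right) \left(-5 + 21\right) = \left(9 - 3\right) 16 = 6 \cdot 16 = 96$)
$X + \frac{54 Q}{x{\left(-66 \right)}} = 96 + \frac{54 \left(-84\right)}{-66} = 96 - - \frac{756}{11} = 96 + \frac{756}{11} = \frac{1812}{11}$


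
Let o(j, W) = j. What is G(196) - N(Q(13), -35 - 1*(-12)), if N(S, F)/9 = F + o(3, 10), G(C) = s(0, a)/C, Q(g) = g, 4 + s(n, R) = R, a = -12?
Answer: 8816/49 ≈ 179.92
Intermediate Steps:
s(n, R) = -4 + R
G(C) = -16/C (G(C) = (-4 - 12)/C = -16/C)
N(S, F) = 27 + 9*F (N(S, F) = 9*(F + 3) = 9*(3 + F) = 27 + 9*F)
G(196) - N(Q(13), -35 - 1*(-12)) = -16/196 - (27 + 9*(-35 - 1*(-12))) = -16*1/196 - (27 + 9*(-35 + 12)) = -4/49 - (27 + 9*(-23)) = -4/49 - (27 - 207) = -4/49 - 1*(-180) = -4/49 + 180 = 8816/49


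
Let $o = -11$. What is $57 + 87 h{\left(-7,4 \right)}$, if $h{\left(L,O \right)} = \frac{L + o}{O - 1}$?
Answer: $-465$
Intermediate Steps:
$h{\left(L,O \right)} = \frac{-11 + L}{-1 + O}$ ($h{\left(L,O \right)} = \frac{L - 11}{O - 1} = \frac{-11 + L}{-1 + O}$)
$57 + 87 h{\left(-7,4 \right)} = 57 + 87 \frac{-11 - 7}{-1 + 4} = 57 + 87 \cdot \frac{1}{3} \left(-18\right) = 57 + 87 \left(-6\right) = 57 - 522 = -465$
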